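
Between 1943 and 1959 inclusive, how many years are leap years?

Multiples of 4 in [1943,1959]: 4.
Of those, multiples of 100: 0 (not leap unless ÷400).
Multiples of 400: 0.
Leap years = 4 − 0 + 0 = 4.

4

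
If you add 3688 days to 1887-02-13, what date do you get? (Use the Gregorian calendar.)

+365 (one year) → Feb 13, 1888 (3323 left).
+366 (one year; includes Feb 29, 1888) → Feb 13, 1889 (2957 left).
+365 (one year) → Feb 13, 1890 (2592 left).
+365 (one year) → Feb 13, 1891 (2227 left).
+365 (one year) → Feb 13, 1892 (1862 left).
+366 (one year; includes Feb 29, 1892) → Feb 13, 1893 (1496 left).
+365 (one year) → Feb 13, 1894 (1131 left).
+365 (one year) → Feb 13, 1895 (766 left).
+365 (one year) → Feb 13, 1896 (401 left).
+366 (one year; includes Feb 29, 1896) → Feb 13, 1897 (35 left).
Feb has 28 days: +16 → Mar 1, 1897 (19 left).
+19 → Mar 20, 1897.

March 20, 1897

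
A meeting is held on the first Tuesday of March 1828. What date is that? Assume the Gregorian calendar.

March 1, 1828 is a Saturday.
The first Tuesday is therefore March 4 (3 days later).

March 4, 1828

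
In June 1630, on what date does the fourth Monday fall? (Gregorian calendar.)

June 24, 1630

June 1, 1630 is a Saturday.
The first Monday is therefore June 3 (2 days later).
The fourth Monday is 3 + 3×7 = June 24.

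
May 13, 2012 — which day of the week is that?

Doomsday rule: the anchor day for the 2000s is Tuesday. For year 12: 12÷12 = 1 r 0, and 0÷4 = 0, so 1+0+0 = 1.
Tuesday + 1 ≡ Wednesday — that's 2012's doomsday.
In May the doomsday date is May 9.
May 13 is 4 days after May 9; 4 mod 7 = 4, so Wednesday + 4 = Sunday.

Sunday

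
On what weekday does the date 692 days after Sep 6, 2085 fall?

Wednesday

Sep 6, 2085 is a Thursday.
692 mod 7 = 6, so 692 days after a Thursday is Thursday + 6 = Wednesday.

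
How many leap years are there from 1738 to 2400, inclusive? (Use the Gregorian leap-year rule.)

Multiples of 4 in [1738,2400]: 166.
Of those, multiples of 100: 7 (not leap unless ÷400).
Multiples of 400: 2.
Leap years = 166 − 7 + 2 = 161.

161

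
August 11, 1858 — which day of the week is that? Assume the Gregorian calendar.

Wednesday

Doomsday rule: the anchor day for the 1800s is Friday. For year 58: 58÷12 = 4 r 10, and 10÷4 = 2, so 4+10+2 = 16.
Friday + 16 ≡ Sunday — that's 1858's doomsday.
In August the doomsday date is Aug 8.
Aug 11 is 3 days after Aug 8; 3 mod 7 = 3, so Sunday + 3 = Wednesday.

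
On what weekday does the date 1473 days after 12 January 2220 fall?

Saturday

First find the weekday of Jan 12, 2220. Doomsday rule: the anchor day for the 2200s is Friday. For year 20: 20÷12 = 1 r 8, and 8÷4 = 2, so 1+8+2 = 11.
Friday + 11 ≡ Tuesday — that's 2220's doomsday.
In January the doomsday date is Jan 4 (2220 is a leap year (divisible by 4)).
Jan 12 is 8 days after Jan 4; 8 mod 7 = 1, so Tuesday + 1 = Wednesday.
1473 mod 7 = 3, so 1473 days after a Wednesday is Wednesday + 3 = Saturday.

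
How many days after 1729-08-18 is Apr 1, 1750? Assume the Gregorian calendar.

7531

Aug 18, 1729 → Aug 18, 1730: 365 days.
Aug 18, 1730 → Aug 18, 1731: 365 days.
Aug 18, 1731 → Aug 18, 1732: 366 days (Feb 29, 1732 is in that span).
Aug 18, 1732 → Aug 18, 1733: 365 days.
Aug 18, 1733 → Aug 18, 1734: 365 days.
Aug 18, 1734 → Aug 18, 1735: 365 days.
Aug 18, 1735 → Aug 18, 1736: 366 days (Feb 29, 1736 is in that span).
Aug 18, 1736 → Aug 18, 1737: 365 days.
Aug 18, 1737 → Aug 18, 1738: 365 days.
Aug 18, 1738 → Aug 18, 1739: 365 days.
Aug 18, 1739 → Aug 18, 1740: 366 days (Feb 29, 1740 is in that span).
Aug 18, 1740 → Aug 18, 1741: 365 days.
Aug 18, 1741 → Aug 18, 1742: 365 days.
Aug 18, 1742 → Aug 18, 1743: 365 days.
Aug 18, 1743 → Aug 18, 1744: 366 days (Feb 29, 1744 is in that span).
Aug 18, 1744 → Aug 18, 1745: 365 days.
Aug 18, 1745 → Aug 18, 1746: 365 days.
Aug 18, 1746 → Aug 18, 1747: 365 days.
Aug 18, 1747 → Aug 18, 1748: 366 days (Feb 29, 1748 is in that span).
Aug 18, 1748 → Aug 18, 1749: 365 days.
Aug 18, 1749 → Sep 18, 1749: 31 days (August has 31).
Sep 18, 1749 → Oct 18, 1749: 30 days (September has 30).
Oct 18, 1749 → Nov 18, 1749: 31 days (October has 31).
Nov 18, 1749 → Dec 18, 1749: 30 days (November has 30).
Dec 18, 1749 → Jan 18, 1750: 31 days (December has 31).
Jan 18, 1750 → Feb 18, 1750: 31 days (January has 31).
Feb 18, 1750 → Mar 18, 1750: 28 days (February has 28).
Mar 18, 1750 → Apr 1, 1750: 14 days.
Total: 7531 days.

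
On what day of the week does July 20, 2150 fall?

Monday

Doomsday rule: the anchor day for the 2100s is Sunday. For year 50: 50÷12 = 4 r 2, and 2÷4 = 0, so 4+2+0 = 6.
Sunday + 6 ≡ Saturday — that's 2150's doomsday.
In July the doomsday date is Jul 11.
Jul 20 is 9 days after Jul 11; 9 mod 7 = 2, so Saturday + 2 = Monday.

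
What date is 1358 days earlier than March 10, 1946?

June 21, 1942

−365 (one year) → Mar 10, 1945 (993 left).
−365 (one year) → Mar 10, 1944 (628 left).
−366 (one year; includes Feb 29, 1944) → Mar 10, 1943 (262 left).
−10 → Feb 28, 1943 (end of Feb, 28 days; 252 left).
−28 → Jan 31, 1943 (end of Jan, 31 days; 224 left).
−31 → Dec 31, 1942 (end of Dec, 31 days; 193 left).
−31 → Nov 30, 1942 (end of Nov, 30 days; 162 left).
−30 → Oct 31, 1942 (end of Oct, 31 days; 132 left).
−31 → Sep 30, 1942 (end of Sep, 30 days; 101 left).
−30 → Aug 31, 1942 (end of Aug, 31 days; 71 left).
−31 → Jul 31, 1942 (end of Jul, 31 days; 40 left).
−31 → Jun 30, 1942 (end of Jun, 30 days; 9 left).
−9 → Jun 21, 1942.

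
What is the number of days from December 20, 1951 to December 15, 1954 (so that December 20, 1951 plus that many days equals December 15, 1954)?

Dec 20, 1951 → Dec 20, 1952: 366 days (Feb 29, 1952 is in that span).
Dec 20, 1952 → Dec 20, 1953: 365 days.
Dec 20, 1953 → Jan 20, 1954: 31 days (December has 31).
Jan 20, 1954 → Feb 20, 1954: 31 days (January has 31).
Feb 20, 1954 → Mar 20, 1954: 28 days (February has 28).
Mar 20, 1954 → Apr 20, 1954: 31 days (March has 31).
Apr 20, 1954 → May 20, 1954: 30 days (April has 30).
May 20, 1954 → Jun 20, 1954: 31 days (May has 31).
Jun 20, 1954 → Jul 20, 1954: 30 days (June has 30).
Jul 20, 1954 → Aug 20, 1954: 31 days (July has 31).
Aug 20, 1954 → Sep 20, 1954: 31 days (August has 31).
Sep 20, 1954 → Oct 20, 1954: 30 days (September has 30).
Oct 20, 1954 → Nov 20, 1954: 31 days (October has 31).
Nov 20, 1954 → Dec 15, 1954: 25 days.
Total: 1091 days.

1091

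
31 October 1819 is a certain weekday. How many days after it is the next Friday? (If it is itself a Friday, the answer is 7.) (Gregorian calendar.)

5

Oct 31, 1819 is a Sunday.
From Sunday to the next Friday is 5 days.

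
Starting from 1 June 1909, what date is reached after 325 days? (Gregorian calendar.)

Jun has 30 days: +30 → Jul 1, 1909 (295 left).
Jul has 31 days: +31 → Aug 1, 1909 (264 left).
Aug has 31 days: +31 → Sep 1, 1909 (233 left).
Sep has 30 days: +30 → Oct 1, 1909 (203 left).
Oct has 31 days: +31 → Nov 1, 1909 (172 left).
Nov has 30 days: +30 → Dec 1, 1909 (142 left).
Dec has 31 days: +31 → Jan 1, 1910 (111 left).
Jan has 31 days: +31 → Feb 1, 1910 (80 left).
Feb has 28 days: +28 → Mar 1, 1910 (52 left).
Mar has 31 days: +31 → Apr 1, 1910 (21 left).
+21 → Apr 22, 1910.

April 22, 1910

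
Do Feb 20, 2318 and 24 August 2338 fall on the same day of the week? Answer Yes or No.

Yes

From Feb 20, 2318 to Aug 24, 2338 is 7490 days.
7490 mod 7 = 0, so they are the same weekday.
(Feb 20, 2318 is a Wednesday; Aug 24, 2338 is a Wednesday.)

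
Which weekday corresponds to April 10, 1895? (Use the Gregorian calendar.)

Doomsday rule: the anchor day for the 1800s is Friday. For year 95: 95÷12 = 7 r 11, and 11÷4 = 2, so 7+11+2 = 20.
Friday + 20 ≡ Thursday — that's 1895's doomsday.
In April the doomsday date is Apr 4.
Apr 10 is 6 days after Apr 4; 6 mod 7 = 6, so Thursday + 6 = Wednesday.

Wednesday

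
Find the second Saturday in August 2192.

August 11, 2192

August 1, 2192 is a Wednesday.
The first Saturday is therefore August 4 (3 days later).
The second Saturday is 4 + 1×7 = August 11.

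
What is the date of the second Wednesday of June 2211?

June 1, 2211 is a Saturday.
The first Wednesday is therefore June 5 (4 days later).
The second Wednesday is 5 + 1×7 = June 12.

June 12, 2211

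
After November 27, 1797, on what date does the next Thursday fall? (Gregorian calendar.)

Nov 27, 1797 is a Monday.
From Monday to the next Thursday is 3 days.
Nov 27, 1797 + 3 = Nov 30, 1797.

November 30, 1797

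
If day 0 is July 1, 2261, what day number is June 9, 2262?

Jul 1, 2261 → Aug 1, 2261: 31 days (July has 31).
Aug 1, 2261 → Sep 1, 2261: 31 days (August has 31).
Sep 1, 2261 → Oct 1, 2261: 30 days (September has 30).
Oct 1, 2261 → Nov 1, 2261: 31 days (October has 31).
Nov 1, 2261 → Dec 1, 2261: 30 days (November has 30).
Dec 1, 2261 → Jan 1, 2262: 31 days (December has 31).
Jan 1, 2262 → Feb 1, 2262: 31 days (January has 31).
Feb 1, 2262 → Mar 1, 2262: 28 days (February has 28).
Mar 1, 2262 → Apr 1, 2262: 31 days (March has 31).
Apr 1, 2262 → May 1, 2262: 30 days (April has 30).
May 1, 2262 → Jun 1, 2262: 31 days (May has 31).
Jun 1, 2262 → Jun 9, 2262: 8 days.
Total: 343 days.

343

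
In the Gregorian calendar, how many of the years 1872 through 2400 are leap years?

129

Multiples of 4 in [1872,2400]: 133.
Of those, multiples of 100: 6 (not leap unless ÷400).
Multiples of 400: 2.
Leap years = 133 − 6 + 2 = 129.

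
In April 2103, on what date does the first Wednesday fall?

April 1, 2103 is a Sunday.
The first Wednesday is therefore April 4 (3 days later).

April 4, 2103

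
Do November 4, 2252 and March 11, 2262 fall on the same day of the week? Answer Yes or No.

From Nov 4, 2252 to Mar 11, 2262 is 3414 days.
3414 mod 7 = 5, so they are different weekdays.
(Nov 4, 2252 is a Thursday; Mar 11, 2262 is a Tuesday.)

No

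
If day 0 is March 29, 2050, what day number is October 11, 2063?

Mar 29, 2050 → Mar 29, 2051: 365 days.
Mar 29, 2051 → Mar 29, 2052: 366 days (Feb 29, 2052 is in that span).
Mar 29, 2052 → Mar 29, 2053: 365 days.
Mar 29, 2053 → Mar 29, 2054: 365 days.
Mar 29, 2054 → Mar 29, 2055: 365 days.
Mar 29, 2055 → Mar 29, 2056: 366 days (Feb 29, 2056 is in that span).
Mar 29, 2056 → Mar 29, 2057: 365 days.
Mar 29, 2057 → Mar 29, 2058: 365 days.
Mar 29, 2058 → Mar 29, 2059: 365 days.
Mar 29, 2059 → Mar 29, 2060: 366 days (Feb 29, 2060 is in that span).
Mar 29, 2060 → Mar 29, 2061: 365 days.
Mar 29, 2061 → Mar 29, 2062: 365 days.
Mar 29, 2062 → Mar 29, 2063: 365 days.
Mar 29, 2063 → Apr 29, 2063: 31 days (March has 31).
Apr 29, 2063 → May 29, 2063: 30 days (April has 30).
May 29, 2063 → Jun 29, 2063: 31 days (May has 31).
Jun 29, 2063 → Jul 29, 2063: 30 days (June has 30).
Jul 29, 2063 → Aug 29, 2063: 31 days (July has 31).
Aug 29, 2063 → Sep 29, 2063: 31 days (August has 31).
Sep 29, 2063 → Oct 11, 2063: 12 days.
Total: 4944 days.

4944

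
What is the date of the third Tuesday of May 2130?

May 1, 2130 is a Monday.
The first Tuesday is therefore May 2 (1 days later).
The third Tuesday is 2 + 2×7 = May 16.

May 16, 2130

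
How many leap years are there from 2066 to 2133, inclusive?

16

Multiples of 4 in [2066,2133]: 17.
Of those, multiples of 100: 1 (not leap unless ÷400).
Multiples of 400: 0.
Leap years = 17 − 1 + 0 = 16.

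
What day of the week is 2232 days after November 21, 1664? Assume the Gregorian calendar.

Thursday

Nov 21, 1664 is a Friday.
2232 mod 7 = 6, so 2232 days after a Friday is Friday + 6 = Thursday.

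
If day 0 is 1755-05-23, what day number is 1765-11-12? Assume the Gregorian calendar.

3826

May 23, 1755 → May 23, 1756: 366 days (Feb 29, 1756 is in that span).
May 23, 1756 → May 23, 1757: 365 days.
May 23, 1757 → May 23, 1758: 365 days.
May 23, 1758 → May 23, 1759: 365 days.
May 23, 1759 → May 23, 1760: 366 days (Feb 29, 1760 is in that span).
May 23, 1760 → May 23, 1761: 365 days.
May 23, 1761 → May 23, 1762: 365 days.
May 23, 1762 → May 23, 1763: 365 days.
May 23, 1763 → May 23, 1764: 366 days (Feb 29, 1764 is in that span).
May 23, 1764 → May 23, 1765: 365 days.
May 23, 1765 → Jun 23, 1765: 31 days (May has 31).
Jun 23, 1765 → Jul 23, 1765: 30 days (June has 30).
Jul 23, 1765 → Aug 23, 1765: 31 days (July has 31).
Aug 23, 1765 → Sep 23, 1765: 31 days (August has 31).
Sep 23, 1765 → Oct 23, 1765: 30 days (September has 30).
Oct 23, 1765 → Nov 12, 1765: 20 days.
Total: 3826 days.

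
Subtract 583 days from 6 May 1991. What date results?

−365 (one year) → May 6, 1990 (218 left).
−6 → Apr 30, 1990 (end of Apr, 30 days; 212 left).
−30 → Mar 31, 1990 (end of Mar, 31 days; 182 left).
−31 → Feb 28, 1990 (end of Feb, 28 days; 151 left).
−28 → Jan 31, 1990 (end of Jan, 31 days; 123 left).
−31 → Dec 31, 1989 (end of Dec, 31 days; 92 left).
−31 → Nov 30, 1989 (end of Nov, 30 days; 61 left).
−30 → Oct 31, 1989 (end of Oct, 31 days; 31 left).
−31 → Sep 30, 1989 (end of Sep, 30 days; 0 left).

September 30, 1989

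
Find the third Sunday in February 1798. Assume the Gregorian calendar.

February 18, 1798

February 1, 1798 is a Thursday.
The first Sunday is therefore February 4 (3 days later).
The third Sunday is 4 + 2×7 = February 18.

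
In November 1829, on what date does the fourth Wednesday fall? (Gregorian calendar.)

November 25, 1829

November 1, 1829 is a Sunday.
The first Wednesday is therefore November 4 (3 days later).
The fourth Wednesday is 4 + 3×7 = November 25.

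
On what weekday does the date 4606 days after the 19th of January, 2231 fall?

First find the weekday of Jan 19, 2231. Doomsday rule: the anchor day for the 2200s is Friday. For year 31: 31÷12 = 2 r 7, and 7÷4 = 1, so 2+7+1 = 10.
Friday + 10 ≡ Monday — that's 2231's doomsday.
In January the doomsday date is Jan 3 (2231 is not a leap year).
Jan 19 is 16 days after Jan 3; 16 mod 7 = 2, so Monday + 2 = Wednesday.
4606 mod 7 = 0, so 4606 days after a Wednesday is Wednesday + 0 = Wednesday.

Wednesday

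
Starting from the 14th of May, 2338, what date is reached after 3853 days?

+365 (one year) → May 14, 2339 (3488 left).
+366 (one year; includes Feb 29, 2340) → May 14, 2340 (3122 left).
+365 (one year) → May 14, 2341 (2757 left).
+365 (one year) → May 14, 2342 (2392 left).
+365 (one year) → May 14, 2343 (2027 left).
+366 (one year; includes Feb 29, 2344) → May 14, 2344 (1661 left).
+365 (one year) → May 14, 2345 (1296 left).
+365 (one year) → May 14, 2346 (931 left).
+365 (one year) → May 14, 2347 (566 left).
+366 (one year; includes Feb 29, 2348) → May 14, 2348 (200 left).
May has 31 days: +18 → Jun 1, 2348 (182 left).
Jun has 30 days: +30 → Jul 1, 2348 (152 left).
Jul has 31 days: +31 → Aug 1, 2348 (121 left).
Aug has 31 days: +31 → Sep 1, 2348 (90 left).
Sep has 30 days: +30 → Oct 1, 2348 (60 left).
Oct has 31 days: +31 → Nov 1, 2348 (29 left).
+29 → Nov 30, 2348.

November 30, 2348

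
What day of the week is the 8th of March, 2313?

Doomsday rule: the anchor day for the 2300s is Wednesday. For year 13: 13÷12 = 1 r 1, and 1÷4 = 0, so 1+1+0 = 2.
Wednesday + 2 ≡ Friday — that's 2313's doomsday.
In March the doomsday date is Mar 14.
Mar 8 is 6 days before Mar 14; 6 mod 7 = 6, so Friday − 6 = Saturday.

Saturday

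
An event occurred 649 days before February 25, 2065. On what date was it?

May 18, 2063

−366 (one year; includes Feb 29, 2064) → Feb 25, 2064 (283 left).
−25 → Jan 31, 2064 (end of Jan, 31 days; 258 left).
−31 → Dec 31, 2063 (end of Dec, 31 days; 227 left).
−31 → Nov 30, 2063 (end of Nov, 30 days; 196 left).
−30 → Oct 31, 2063 (end of Oct, 31 days; 166 left).
−31 → Sep 30, 2063 (end of Sep, 30 days; 135 left).
−30 → Aug 31, 2063 (end of Aug, 31 days; 105 left).
−31 → Jul 31, 2063 (end of Jul, 31 days; 74 left).
−31 → Jun 30, 2063 (end of Jun, 30 days; 43 left).
−30 → May 31, 2063 (end of May, 31 days; 13 left).
−13 → May 18, 2063.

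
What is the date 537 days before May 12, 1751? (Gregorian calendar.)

November 21, 1749

−365 (one year) → May 12, 1750 (172 left).
−12 → Apr 30, 1750 (end of Apr, 30 days; 160 left).
−30 → Mar 31, 1750 (end of Mar, 31 days; 130 left).
−31 → Feb 28, 1750 (end of Feb, 28 days; 99 left).
−28 → Jan 31, 1750 (end of Jan, 31 days; 71 left).
−31 → Dec 31, 1749 (end of Dec, 31 days; 40 left).
−31 → Nov 30, 1749 (end of Nov, 30 days; 9 left).
−9 → Nov 21, 1749.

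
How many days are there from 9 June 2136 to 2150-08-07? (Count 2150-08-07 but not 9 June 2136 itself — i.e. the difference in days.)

Jun 9, 2136 → Jun 9, 2137: 365 days.
Jun 9, 2137 → Jun 9, 2138: 365 days.
Jun 9, 2138 → Jun 9, 2139: 365 days.
Jun 9, 2139 → Jun 9, 2140: 366 days (Feb 29, 2140 is in that span).
Jun 9, 2140 → Jun 9, 2141: 365 days.
Jun 9, 2141 → Jun 9, 2142: 365 days.
Jun 9, 2142 → Jun 9, 2143: 365 days.
Jun 9, 2143 → Jun 9, 2144: 366 days (Feb 29, 2144 is in that span).
Jun 9, 2144 → Jun 9, 2145: 365 days.
Jun 9, 2145 → Jun 9, 2146: 365 days.
Jun 9, 2146 → Jun 9, 2147: 365 days.
Jun 9, 2147 → Jun 9, 2148: 366 days (Feb 29, 2148 is in that span).
Jun 9, 2148 → Jun 9, 2149: 365 days.
Jun 9, 2149 → Jun 9, 2150: 365 days.
Jun 9, 2150 → Jul 9, 2150: 30 days (June has 30).
Jul 9, 2150 → Aug 7, 2150: 29 days.
Total: 5172 days.

5172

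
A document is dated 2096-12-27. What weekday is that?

Doomsday rule: the anchor day for the 2000s is Tuesday. For year 96: 96÷12 = 8 r 0, and 0÷4 = 0, so 8+0+0 = 8.
Tuesday + 8 ≡ Wednesday — that's 2096's doomsday.
In December the doomsday date is Dec 12.
Dec 27 is 15 days after Dec 12; 15 mod 7 = 1, so Wednesday + 1 = Thursday.

Thursday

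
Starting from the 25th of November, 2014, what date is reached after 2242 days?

+365 (one year) → Nov 25, 2015 (1877 left).
+366 (one year; includes Feb 29, 2016) → Nov 25, 2016 (1511 left).
+365 (one year) → Nov 25, 2017 (1146 left).
+365 (one year) → Nov 25, 2018 (781 left).
+365 (one year) → Nov 25, 2019 (416 left).
+366 (one year; includes Feb 29, 2020) → Nov 25, 2020 (50 left).
Nov has 30 days: +6 → Dec 1, 2020 (44 left).
Dec has 31 days: +31 → Jan 1, 2021 (13 left).
+13 → Jan 14, 2021.

January 14, 2021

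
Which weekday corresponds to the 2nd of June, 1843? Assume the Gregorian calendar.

Friday

Doomsday rule: the anchor day for the 1800s is Friday. For year 43: 43÷12 = 3 r 7, and 7÷4 = 1, so 3+7+1 = 11.
Friday + 11 ≡ Tuesday — that's 1843's doomsday.
In June the doomsday date is Jun 6.
Jun 2 is 4 days before Jun 6; 4 mod 7 = 4, so Tuesday − 4 = Friday.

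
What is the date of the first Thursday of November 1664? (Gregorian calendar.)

November 1, 1664 is a Saturday.
The first Thursday is therefore November 6 (5 days later).

November 6, 1664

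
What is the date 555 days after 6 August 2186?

February 12, 2188

+365 (one year) → Aug 6, 2187 (190 left).
Aug has 31 days: +26 → Sep 1, 2187 (164 left).
Sep has 30 days: +30 → Oct 1, 2187 (134 left).
Oct has 31 days: +31 → Nov 1, 2187 (103 left).
Nov has 30 days: +30 → Dec 1, 2187 (73 left).
Dec has 31 days: +31 → Jan 1, 2188 (42 left).
Jan has 31 days: +31 → Feb 1, 2188 (11 left).
+11 → Feb 12, 2188.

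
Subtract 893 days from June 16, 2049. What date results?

January 5, 2047

−365 (one year) → Jun 16, 2048 (528 left).
−366 (one year; includes Feb 29, 2048) → Jun 16, 2047 (162 left).
−16 → May 31, 2047 (end of May, 31 days; 146 left).
−31 → Apr 30, 2047 (end of Apr, 30 days; 115 left).
−30 → Mar 31, 2047 (end of Mar, 31 days; 85 left).
−31 → Feb 28, 2047 (end of Feb, 28 days; 54 left).
−28 → Jan 31, 2047 (end of Jan, 31 days; 26 left).
−26 → Jan 5, 2047.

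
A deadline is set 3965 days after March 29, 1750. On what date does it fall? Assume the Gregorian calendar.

+365 (one year) → Mar 29, 1751 (3600 left).
+366 (one year; includes Feb 29, 1752) → Mar 29, 1752 (3234 left).
+365 (one year) → Mar 29, 1753 (2869 left).
+365 (one year) → Mar 29, 1754 (2504 left).
+365 (one year) → Mar 29, 1755 (2139 left).
+366 (one year; includes Feb 29, 1756) → Mar 29, 1756 (1773 left).
+365 (one year) → Mar 29, 1757 (1408 left).
+365 (one year) → Mar 29, 1758 (1043 left).
+365 (one year) → Mar 29, 1759 (678 left).
+366 (one year; includes Feb 29, 1760) → Mar 29, 1760 (312 left).
Mar has 31 days: +3 → Apr 1, 1760 (309 left).
Apr has 30 days: +30 → May 1, 1760 (279 left).
May has 31 days: +31 → Jun 1, 1760 (248 left).
Jun has 30 days: +30 → Jul 1, 1760 (218 left).
Jul has 31 days: +31 → Aug 1, 1760 (187 left).
Aug has 31 days: +31 → Sep 1, 1760 (156 left).
Sep has 30 days: +30 → Oct 1, 1760 (126 left).
Oct has 31 days: +31 → Nov 1, 1760 (95 left).
Nov has 30 days: +30 → Dec 1, 1760 (65 left).
Dec has 31 days: +31 → Jan 1, 1761 (34 left).
Jan has 31 days: +31 → Feb 1, 1761 (3 left).
+3 → Feb 4, 1761.

February 4, 1761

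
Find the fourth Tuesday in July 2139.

July 1, 2139 is a Wednesday.
The first Tuesday is therefore July 7 (6 days later).
The fourth Tuesday is 7 + 3×7 = July 28.

July 28, 2139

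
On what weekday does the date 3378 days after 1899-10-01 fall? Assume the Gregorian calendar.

Oct 1, 1899 is a Sunday.
3378 mod 7 = 4, so 3378 days after a Sunday is Sunday + 4 = Thursday.

Thursday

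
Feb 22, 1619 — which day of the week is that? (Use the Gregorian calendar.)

Friday

Doomsday rule: the anchor day for the 1600s is Tuesday. For year 19: 19÷12 = 1 r 7, and 7÷4 = 1, so 1+7+1 = 9.
Tuesday + 9 ≡ Thursday — that's 1619's doomsday.
In February the doomsday date is Feb 28 (1619 is not a leap year).
Feb 22 is 6 days before Feb 28; 6 mod 7 = 6, so Thursday − 6 = Friday.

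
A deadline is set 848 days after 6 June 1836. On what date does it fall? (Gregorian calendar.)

+365 (one year) → Jun 6, 1837 (483 left).
+365 (one year) → Jun 6, 1838 (118 left).
Jun has 30 days: +25 → Jul 1, 1838 (93 left).
Jul has 31 days: +31 → Aug 1, 1838 (62 left).
Aug has 31 days: +31 → Sep 1, 1838 (31 left).
Sep has 30 days: +30 → Oct 1, 1838 (1 left).
+1 → Oct 2, 1838.

October 2, 1838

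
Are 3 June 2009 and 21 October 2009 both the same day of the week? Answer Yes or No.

Yes

From Jun 3, 2009 to Oct 21, 2009 is 140 days.
140 mod 7 = 0, so they are the same weekday.
(Jun 3, 2009 is a Wednesday; Oct 21, 2009 is a Wednesday.)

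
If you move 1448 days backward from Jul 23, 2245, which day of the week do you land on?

Jul 23, 2245 is a Wednesday.
1448 mod 7 = 6, so 1448 days before a Wednesday is Wednesday − 6 = Thursday.

Thursday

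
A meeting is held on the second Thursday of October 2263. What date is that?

October 1, 2263 is a Thursday.
The first Thursday is therefore October 1 (same day).
The second Thursday is 1 + 1×7 = October 8.

October 8, 2263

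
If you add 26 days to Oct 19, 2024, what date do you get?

Oct has 31 days: +13 → Nov 1, 2024 (13 left).
+13 → Nov 14, 2024.

November 14, 2024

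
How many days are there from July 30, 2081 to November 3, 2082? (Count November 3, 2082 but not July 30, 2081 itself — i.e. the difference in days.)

461

Jul 30, 2081 → Jul 30, 2082: 365 days.
Jul 30, 2082 → Aug 30, 2082: 31 days (July has 31).
Aug 30, 2082 → Sep 30, 2082: 31 days (August has 31).
Sep 30, 2082 → Oct 30, 2082: 30 days (September has 30).
Oct 30, 2082 → Nov 3, 2082: 4 days.
Total: 461 days.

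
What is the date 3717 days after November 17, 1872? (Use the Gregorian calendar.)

+365 (one year) → Nov 17, 1873 (3352 left).
+365 (one year) → Nov 17, 1874 (2987 left).
+365 (one year) → Nov 17, 1875 (2622 left).
+366 (one year; includes Feb 29, 1876) → Nov 17, 1876 (2256 left).
+365 (one year) → Nov 17, 1877 (1891 left).
+365 (one year) → Nov 17, 1878 (1526 left).
+365 (one year) → Nov 17, 1879 (1161 left).
+366 (one year; includes Feb 29, 1880) → Nov 17, 1880 (795 left).
+365 (one year) → Nov 17, 1881 (430 left).
+365 (one year) → Nov 17, 1882 (65 left).
Nov has 30 days: +14 → Dec 1, 1882 (51 left).
Dec has 31 days: +31 → Jan 1, 1883 (20 left).
+20 → Jan 21, 1883.

January 21, 1883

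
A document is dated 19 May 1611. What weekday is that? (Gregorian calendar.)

Doomsday rule: the anchor day for the 1600s is Tuesday. For year 11: 11÷12 = 0 r 11, and 11÷4 = 2, so 0+11+2 = 13.
Tuesday + 13 ≡ Monday — that's 1611's doomsday.
In May the doomsday date is May 9.
May 19 is 10 days after May 9; 10 mod 7 = 3, so Monday + 3 = Thursday.

Thursday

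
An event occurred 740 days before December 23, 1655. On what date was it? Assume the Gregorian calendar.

−365 (one year) → Dec 23, 1654 (375 left).
−23 → Nov 30, 1654 (end of Nov, 30 days; 352 left).
−30 → Oct 31, 1654 (end of Oct, 31 days; 322 left).
−31 → Sep 30, 1654 (end of Sep, 30 days; 291 left).
−30 → Aug 31, 1654 (end of Aug, 31 days; 261 left).
−31 → Jul 31, 1654 (end of Jul, 31 days; 230 left).
−31 → Jun 30, 1654 (end of Jun, 30 days; 199 left).
−30 → May 31, 1654 (end of May, 31 days; 169 left).
−31 → Apr 30, 1654 (end of Apr, 30 days; 138 left).
−30 → Mar 31, 1654 (end of Mar, 31 days; 108 left).
−31 → Feb 28, 1654 (end of Feb, 28 days; 77 left).
−28 → Jan 31, 1654 (end of Jan, 31 days; 49 left).
−31 → Dec 31, 1653 (end of Dec, 31 days; 18 left).
−18 → Dec 13, 1653.

December 13, 1653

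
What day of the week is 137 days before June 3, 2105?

Jun 3, 2105 is a Wednesday.
137 mod 7 = 4, so 137 days before a Wednesday is Wednesday − 4 = Saturday.

Saturday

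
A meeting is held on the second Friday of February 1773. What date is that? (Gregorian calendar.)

February 1, 1773 is a Monday.
The first Friday is therefore February 5 (4 days later).
The second Friday is 5 + 1×7 = February 12.

February 12, 1773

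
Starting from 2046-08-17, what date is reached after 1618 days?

January 21, 2051

+365 (one year) → Aug 17, 2047 (1253 left).
+366 (one year; includes Feb 29, 2048) → Aug 17, 2048 (887 left).
+365 (one year) → Aug 17, 2049 (522 left).
+365 (one year) → Aug 17, 2050 (157 left).
Aug has 31 days: +15 → Sep 1, 2050 (142 left).
Sep has 30 days: +30 → Oct 1, 2050 (112 left).
Oct has 31 days: +31 → Nov 1, 2050 (81 left).
Nov has 30 days: +30 → Dec 1, 2050 (51 left).
Dec has 31 days: +31 → Jan 1, 2051 (20 left).
+20 → Jan 21, 2051.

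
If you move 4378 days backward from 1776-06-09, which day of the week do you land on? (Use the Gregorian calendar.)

Jun 9, 1776 is a Sunday.
4378 mod 7 = 3, so 4378 days before a Sunday is Sunday − 3 = Thursday.

Thursday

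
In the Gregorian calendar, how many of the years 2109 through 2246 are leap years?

33

Multiples of 4 in [2109,2246]: 34.
Of those, multiples of 100: 1 (not leap unless ÷400).
Multiples of 400: 0.
Leap years = 34 − 1 + 0 = 33.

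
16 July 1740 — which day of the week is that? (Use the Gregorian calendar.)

Doomsday rule: the anchor day for the 1700s is Sunday. For year 40: 40÷12 = 3 r 4, and 4÷4 = 1, so 3+4+1 = 8.
Sunday + 8 ≡ Monday — that's 1740's doomsday.
In July the doomsday date is Jul 11.
Jul 16 is 5 days after Jul 11; 5 mod 7 = 5, so Monday + 5 = Saturday.

Saturday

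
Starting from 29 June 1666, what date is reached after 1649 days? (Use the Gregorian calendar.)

+365 (one year) → Jun 29, 1667 (1284 left).
+366 (one year; includes Feb 29, 1668) → Jun 29, 1668 (918 left).
+365 (one year) → Jun 29, 1669 (553 left).
+365 (one year) → Jun 29, 1670 (188 left).
Jun has 30 days: +2 → Jul 1, 1670 (186 left).
Jul has 31 days: +31 → Aug 1, 1670 (155 left).
Aug has 31 days: +31 → Sep 1, 1670 (124 left).
Sep has 30 days: +30 → Oct 1, 1670 (94 left).
Oct has 31 days: +31 → Nov 1, 1670 (63 left).
Nov has 30 days: +30 → Dec 1, 1670 (33 left).
Dec has 31 days: +31 → Jan 1, 1671 (2 left).
+2 → Jan 3, 1671.

January 3, 1671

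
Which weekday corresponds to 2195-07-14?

Doomsday rule: the anchor day for the 2100s is Sunday. For year 95: 95÷12 = 7 r 11, and 11÷4 = 2, so 7+11+2 = 20.
Sunday + 20 ≡ Saturday — that's 2195's doomsday.
In July the doomsday date is Jul 11.
Jul 14 is 3 days after Jul 11; 3 mod 7 = 3, so Saturday + 3 = Tuesday.

Tuesday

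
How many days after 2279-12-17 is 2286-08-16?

2434

Dec 17, 2279 → Dec 17, 2280: 366 days (Feb 29, 2280 is in that span).
Dec 17, 2280 → Dec 17, 2281: 365 days.
Dec 17, 2281 → Dec 17, 2282: 365 days.
Dec 17, 2282 → Dec 17, 2283: 365 days.
Dec 17, 2283 → Dec 17, 2284: 366 days (Feb 29, 2284 is in that span).
Dec 17, 2284 → Dec 17, 2285: 365 days.
Dec 17, 2285 → Jan 17, 2286: 31 days (December has 31).
Jan 17, 2286 → Feb 17, 2286: 31 days (January has 31).
Feb 17, 2286 → Mar 17, 2286: 28 days (February has 28).
Mar 17, 2286 → Apr 17, 2286: 31 days (March has 31).
Apr 17, 2286 → May 17, 2286: 30 days (April has 30).
May 17, 2286 → Jun 17, 2286: 31 days (May has 31).
Jun 17, 2286 → Jul 17, 2286: 30 days (June has 30).
Jul 17, 2286 → Aug 16, 2286: 30 days.
Total: 2434 days.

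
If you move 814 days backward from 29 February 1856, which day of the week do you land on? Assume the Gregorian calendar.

Wednesday

Feb 29, 1856 is a Friday.
814 mod 7 = 2, so 814 days before a Friday is Friday − 2 = Wednesday.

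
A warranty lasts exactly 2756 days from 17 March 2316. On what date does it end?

+365 (one year) → Mar 17, 2317 (2391 left).
+365 (one year) → Mar 17, 2318 (2026 left).
+365 (one year) → Mar 17, 2319 (1661 left).
+366 (one year; includes Feb 29, 2320) → Mar 17, 2320 (1295 left).
+365 (one year) → Mar 17, 2321 (930 left).
+365 (one year) → Mar 17, 2322 (565 left).
+365 (one year) → Mar 17, 2323 (200 left).
Mar has 31 days: +15 → Apr 1, 2323 (185 left).
Apr has 30 days: +30 → May 1, 2323 (155 left).
May has 31 days: +31 → Jun 1, 2323 (124 left).
Jun has 30 days: +30 → Jul 1, 2323 (94 left).
Jul has 31 days: +31 → Aug 1, 2323 (63 left).
Aug has 31 days: +31 → Sep 1, 2323 (32 left).
Sep has 30 days: +30 → Oct 1, 2323 (2 left).
+2 → Oct 3, 2323.

October 3, 2323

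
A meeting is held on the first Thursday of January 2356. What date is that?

January 5, 2356

January 1, 2356 is a Sunday.
The first Thursday is therefore January 5 (4 days later).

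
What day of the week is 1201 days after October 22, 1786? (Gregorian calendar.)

Oct 22, 1786 is a Sunday.
1201 mod 7 = 4, so 1201 days after a Sunday is Sunday + 4 = Thursday.

Thursday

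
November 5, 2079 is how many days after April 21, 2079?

Apr 21, 2079 → May 21, 2079: 30 days (April has 30).
May 21, 2079 → Jun 21, 2079: 31 days (May has 31).
Jun 21, 2079 → Jul 21, 2079: 30 days (June has 30).
Jul 21, 2079 → Aug 21, 2079: 31 days (July has 31).
Aug 21, 2079 → Sep 21, 2079: 31 days (August has 31).
Sep 21, 2079 → Oct 21, 2079: 30 days (September has 30).
Oct 21, 2079 → Nov 5, 2079: 15 days.
Total: 198 days.

198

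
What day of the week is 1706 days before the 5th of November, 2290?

Friday

First find the weekday of Nov 5, 2290. Doomsday rule: the anchor day for the 2200s is Friday. For year 90: 90÷12 = 7 r 6, and 6÷4 = 1, so 7+6+1 = 14.
Friday + 14 ≡ Friday — that's 2290's doomsday.
In November the doomsday date is Nov 7.
Nov 5 is 2 days before Nov 7; 2 mod 7 = 2, so Friday − 2 = Wednesday.
1706 mod 7 = 5, so 1706 days before a Wednesday is Wednesday − 5 = Friday.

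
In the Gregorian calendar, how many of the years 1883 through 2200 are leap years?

Multiples of 4 in [1883,2200]: 80.
Of those, multiples of 100: 4 (not leap unless ÷400).
Multiples of 400: 1.
Leap years = 80 − 4 + 1 = 77.

77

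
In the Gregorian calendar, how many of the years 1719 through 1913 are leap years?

47

Multiples of 4 in [1719,1913]: 49.
Of those, multiples of 100: 2 (not leap unless ÷400).
Multiples of 400: 0.
Leap years = 49 − 2 + 0 = 47.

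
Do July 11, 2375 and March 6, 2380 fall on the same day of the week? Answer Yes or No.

From Jul 11, 2375 to Mar 6, 2380 is 1700 days.
1700 mod 7 = 6, so they are different weekdays.
(Jul 11, 2375 is a Friday; Mar 6, 2380 is a Thursday.)

No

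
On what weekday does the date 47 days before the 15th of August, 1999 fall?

Tuesday

Aug 15, 1999 is a Sunday.
47 mod 7 = 5, so 47 days before a Sunday is Sunday − 5 = Tuesday.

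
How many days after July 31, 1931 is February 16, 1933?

566

Jul 31, 1931 → Jul 31, 1932: 366 days (Feb 29, 1932 is in that span).
Jul 31, 1932 → Aug 31, 1932: 31 days (July has 31).
Aug 31, 1932 → Sep 30, 1932: 30 days (August has 31).
Sep 30, 1932 → Oct 30, 1932: 30 days (September has 30).
Oct 30, 1932 → Nov 30, 1932: 31 days (October has 31).
Nov 30, 1932 → Dec 30, 1932: 30 days (November has 30).
Dec 30, 1932 → Jan 30, 1933: 31 days (December has 31).
Jan 30, 1933 → Feb 16, 1933: 17 days.
Total: 566 days.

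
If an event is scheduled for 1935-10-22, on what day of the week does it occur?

Tuesday

Doomsday rule: the anchor day for the 1900s is Wednesday. For year 35: 35÷12 = 2 r 11, and 11÷4 = 2, so 2+11+2 = 15.
Wednesday + 15 ≡ Thursday — that's 1935's doomsday.
In October the doomsday date is Oct 10.
Oct 22 is 12 days after Oct 10; 12 mod 7 = 5, so Thursday + 5 = Tuesday.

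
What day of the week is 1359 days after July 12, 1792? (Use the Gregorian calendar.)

Friday

First find the weekday of Jul 12, 1792. Doomsday rule: the anchor day for the 1700s is Sunday. For year 92: 92÷12 = 7 r 8, and 8÷4 = 2, so 7+8+2 = 17.
Sunday + 17 ≡ Wednesday — that's 1792's doomsday.
In July the doomsday date is Jul 11.
Jul 12 is 1 day after Jul 11; 1 mod 7 = 1, so Wednesday + 1 = Thursday.
1359 mod 7 = 1, so 1359 days after a Thursday is Thursday + 1 = Friday.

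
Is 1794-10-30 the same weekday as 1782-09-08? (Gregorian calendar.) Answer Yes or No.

From Sep 8, 1782 to Oct 30, 1794 is 4435 days.
4435 mod 7 = 4, so they are different weekdays.
(Sep 8, 1782 is a Sunday; Oct 30, 1794 is a Thursday.)

No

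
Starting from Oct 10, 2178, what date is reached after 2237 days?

+365 (one year) → Oct 10, 2179 (1872 left).
+366 (one year; includes Feb 29, 2180) → Oct 10, 2180 (1506 left).
+365 (one year) → Oct 10, 2181 (1141 left).
+365 (one year) → Oct 10, 2182 (776 left).
+365 (one year) → Oct 10, 2183 (411 left).
+366 (one year; includes Feb 29, 2184) → Oct 10, 2184 (45 left).
Oct has 31 days: +22 → Nov 1, 2184 (23 left).
+23 → Nov 24, 2184.

November 24, 2184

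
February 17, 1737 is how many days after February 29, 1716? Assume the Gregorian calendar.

7659

Feb 29, 1716 → Mar 1, 1717: 366 days.
Mar 1, 1717 → Mar 1, 1718: 365 days.
Mar 1, 1718 → Mar 1, 1719: 365 days.
Mar 1, 1719 → Mar 1, 1720: 366 days (Feb 29, 1720 is in that span).
Mar 1, 1720 → Mar 1, 1721: 365 days.
Mar 1, 1721 → Mar 1, 1722: 365 days.
Mar 1, 1722 → Mar 1, 1723: 365 days.
Mar 1, 1723 → Mar 1, 1724: 366 days (Feb 29, 1724 is in that span).
Mar 1, 1724 → Mar 1, 1725: 365 days.
Mar 1, 1725 → Mar 1, 1726: 365 days.
Mar 1, 1726 → Mar 1, 1727: 365 days.
Mar 1, 1727 → Mar 1, 1728: 366 days (Feb 29, 1728 is in that span).
Mar 1, 1728 → Mar 1, 1729: 365 days.
Mar 1, 1729 → Mar 1, 1730: 365 days.
Mar 1, 1730 → Mar 1, 1731: 365 days.
Mar 1, 1731 → Mar 1, 1732: 366 days (Feb 29, 1732 is in that span).
Mar 1, 1732 → Mar 1, 1733: 365 days.
Mar 1, 1733 → Mar 1, 1734: 365 days.
Mar 1, 1734 → Mar 1, 1735: 365 days.
Mar 1, 1735 → Mar 1, 1736: 366 days (Feb 29, 1736 is in that span).
Mar 1, 1736 → Apr 1, 1736: 31 days (March has 31).
Apr 1, 1736 → May 1, 1736: 30 days (April has 30).
May 1, 1736 → Jun 1, 1736: 31 days (May has 31).
Jun 1, 1736 → Jul 1, 1736: 30 days (June has 30).
Jul 1, 1736 → Aug 1, 1736: 31 days (July has 31).
Aug 1, 1736 → Sep 1, 1736: 31 days (August has 31).
Sep 1, 1736 → Oct 1, 1736: 30 days (September has 30).
Oct 1, 1736 → Nov 1, 1736: 31 days (October has 31).
Nov 1, 1736 → Dec 1, 1736: 30 days (November has 30).
Dec 1, 1736 → Jan 1, 1737: 31 days (December has 31).
Jan 1, 1737 → Feb 1, 1737: 31 days (January has 31).
Feb 1, 1737 → Feb 17, 1737: 16 days.
Total: 7659 days.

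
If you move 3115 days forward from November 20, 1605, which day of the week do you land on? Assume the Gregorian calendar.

Sunday

First find the weekday of Nov 20, 1605. Doomsday rule: the anchor day for the 1600s is Tuesday. For year 05: 5÷12 = 0 r 5, and 5÷4 = 1, so 0+5+1 = 6.
Tuesday + 6 ≡ Monday — that's 1605's doomsday.
In November the doomsday date is Nov 7.
Nov 20 is 13 days after Nov 7; 13 mod 7 = 6, so Monday + 6 = Sunday.
3115 mod 7 = 0, so 3115 days after a Sunday is Sunday + 0 = Sunday.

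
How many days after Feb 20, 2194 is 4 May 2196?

804

Feb 20, 2194 → Feb 20, 2195: 365 days.
Feb 20, 2195 → Feb 20, 2196: 365 days.
Feb 20, 2196 → Mar 20, 2196: 29 days (February has 29).
Mar 20, 2196 → Apr 20, 2196: 31 days (March has 31).
Apr 20, 2196 → May 4, 2196: 14 days.
Total: 804 days.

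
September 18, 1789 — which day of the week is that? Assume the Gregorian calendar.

Doomsday rule: the anchor day for the 1700s is Sunday. For year 89: 89÷12 = 7 r 5, and 5÷4 = 1, so 7+5+1 = 13.
Sunday + 13 ≡ Saturday — that's 1789's doomsday.
In September the doomsday date is Sep 5.
Sep 18 is 13 days after Sep 5; 13 mod 7 = 6, so Saturday + 6 = Friday.

Friday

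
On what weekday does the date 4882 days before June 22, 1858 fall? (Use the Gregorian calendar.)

Saturday

Jun 22, 1858 is a Tuesday.
4882 mod 7 = 3, so 4882 days before a Tuesday is Tuesday − 3 = Saturday.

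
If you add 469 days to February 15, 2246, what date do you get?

+365 (one year) → Feb 15, 2247 (104 left).
Feb has 28 days: +14 → Mar 1, 2247 (90 left).
Mar has 31 days: +31 → Apr 1, 2247 (59 left).
Apr has 30 days: +30 → May 1, 2247 (29 left).
+29 → May 30, 2247.

May 30, 2247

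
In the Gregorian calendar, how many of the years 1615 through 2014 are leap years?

97

Multiples of 4 in [1615,2014]: 100.
Of those, multiples of 100: 4 (not leap unless ÷400).
Multiples of 400: 1.
Leap years = 100 − 4 + 1 = 97.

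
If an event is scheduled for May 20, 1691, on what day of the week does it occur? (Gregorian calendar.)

Sunday

Doomsday rule: the anchor day for the 1600s is Tuesday. For year 91: 91÷12 = 7 r 7, and 7÷4 = 1, so 7+7+1 = 15.
Tuesday + 15 ≡ Wednesday — that's 1691's doomsday.
In May the doomsday date is May 9.
May 20 is 11 days after May 9; 11 mod 7 = 4, so Wednesday + 4 = Sunday.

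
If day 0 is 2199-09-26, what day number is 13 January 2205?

1935

Sep 26, 2199 → Sep 26, 2200: 365 days.
Sep 26, 2200 → Sep 26, 2201: 365 days.
Sep 26, 2201 → Sep 26, 2202: 365 days.
Sep 26, 2202 → Sep 26, 2203: 365 days.
Sep 26, 2203 → Sep 26, 2204: 366 days (Feb 29, 2204 is in that span).
Sep 26, 2204 → Oct 26, 2204: 30 days (September has 30).
Oct 26, 2204 → Nov 26, 2204: 31 days (October has 31).
Nov 26, 2204 → Dec 26, 2204: 30 days (November has 30).
Dec 26, 2204 → Jan 13, 2205: 18 days.
Total: 1935 days.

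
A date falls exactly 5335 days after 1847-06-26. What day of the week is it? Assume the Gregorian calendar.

First find the weekday of Jun 26, 1847. Doomsday rule: the anchor day for the 1800s is Friday. For year 47: 47÷12 = 3 r 11, and 11÷4 = 2, so 3+11+2 = 16.
Friday + 16 ≡ Sunday — that's 1847's doomsday.
In June the doomsday date is Jun 6.
Jun 26 is 20 days after Jun 6; 20 mod 7 = 6, so Sunday + 6 = Saturday.
5335 mod 7 = 1, so 5335 days after a Saturday is Saturday + 1 = Sunday.

Sunday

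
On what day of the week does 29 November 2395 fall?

Wednesday

Doomsday rule: the anchor day for the 2300s is Wednesday. For year 95: 95÷12 = 7 r 11, and 11÷4 = 2, so 7+11+2 = 20.
Wednesday + 20 ≡ Tuesday — that's 2395's doomsday.
In November the doomsday date is Nov 7.
Nov 29 is 22 days after Nov 7; 22 mod 7 = 1, so Tuesday + 1 = Wednesday.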